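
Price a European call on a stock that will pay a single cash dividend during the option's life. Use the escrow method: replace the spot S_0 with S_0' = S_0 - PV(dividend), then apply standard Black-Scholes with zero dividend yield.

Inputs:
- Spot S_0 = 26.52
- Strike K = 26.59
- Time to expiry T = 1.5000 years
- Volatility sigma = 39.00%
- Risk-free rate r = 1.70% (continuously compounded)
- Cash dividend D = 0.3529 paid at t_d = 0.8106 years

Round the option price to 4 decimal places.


Answer: Price = 5.0431

Derivation:
PV(D) = D * exp(-r * t_d) = 0.3529 * 0.98631431 = 0.34807032
S_0' = S_0 - PV(D) = 26.5200 - 0.34807032 = 26.17192968
d1 = (ln(S_0'/K) + (r + sigma^2/2)*T) / (sigma*sqrt(T)) = 0.25903301
d2 = d1 - sigma*sqrt(T) = -0.21861749
exp(-rT) = 0.97482238
N(d1) = 0.60219511; N(d2) = 0.41347401
C = S_0' * N(d1) - K * exp(-rT) * N(d2) = 26.17192968 * 0.60219511 - 26.5900 * 0.97482238 * 0.41347401 = 5.0431


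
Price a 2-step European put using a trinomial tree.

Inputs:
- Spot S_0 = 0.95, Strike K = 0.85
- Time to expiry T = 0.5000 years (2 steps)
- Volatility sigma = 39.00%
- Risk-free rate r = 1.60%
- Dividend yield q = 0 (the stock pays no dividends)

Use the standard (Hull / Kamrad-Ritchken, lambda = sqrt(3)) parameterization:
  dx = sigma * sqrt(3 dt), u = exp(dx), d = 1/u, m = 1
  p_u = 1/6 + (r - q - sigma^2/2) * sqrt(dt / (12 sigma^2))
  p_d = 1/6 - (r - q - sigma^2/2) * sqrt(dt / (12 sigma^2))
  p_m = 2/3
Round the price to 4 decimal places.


Answer: Price = V(0,0) = 0.0560

Derivation:
dt = T/N = 0.250000; dx = sigma*sqrt(3*dt) = 0.337750
u = exp(dx) = 1.401790; d = 1/u = 0.713374
p_u = 0.144442, p_m = 0.666667, p_d = 0.188891
Discount per step: exp(-r*dt) = 0.996008
Stock lattice S(k, j) with j the centered position index:
  k=0: S(0,+0) = 0.9500
  k=1: S(1,-1) = 0.6777; S(1,+0) = 0.9500; S(1,+1) = 1.3317
  k=2: S(2,-2) = 0.4835; S(2,-1) = 0.6777; S(2,+0) = 0.9500; S(2,+1) = 1.3317; S(2,+2) = 1.8668
Terminal payoffs V(N, j) = max(K - S_T, 0):
  V(2,-2) = 0.366543; V(2,-1) = 0.172295; V(2,+0) = 0.000000; V(2,+1) = 0.000000; V(2,+2) = 0.000000
Backward induction: V(k, j) = exp(-r*dt) * [p_u * V(k+1, j+1) + p_m * V(k+1, j) + p_d * V(k+1, j-1)]
  V(1,-1) = exp(-r*dt) * [p_u*0.000000 + p_m*0.172295 + p_d*0.366543] = 0.183365
  V(1,+0) = exp(-r*dt) * [p_u*0.000000 + p_m*0.000000 + p_d*0.172295] = 0.032415
  V(1,+1) = exp(-r*dt) * [p_u*0.000000 + p_m*0.000000 + p_d*0.000000] = 0.000000
  V(0,+0) = exp(-r*dt) * [p_u*0.000000 + p_m*0.032415 + p_d*0.183365] = 0.056022


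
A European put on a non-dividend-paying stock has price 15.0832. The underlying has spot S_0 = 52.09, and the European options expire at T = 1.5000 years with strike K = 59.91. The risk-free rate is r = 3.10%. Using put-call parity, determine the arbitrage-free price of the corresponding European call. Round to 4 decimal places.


Put-call parity: C - P = S_0 * exp(-qT) - K * exp(-rT).
S_0 * exp(-qT) = 52.0900 * 1.00000000 = 52.09000000
K * exp(-rT) = 59.9100 * 0.95456456 = 57.18796282
C = P + S*exp(-qT) - K*exp(-rT)
C = 15.0832 + 52.09000000 - 57.18796282 = 9.9852

Answer: Call price = 9.9852


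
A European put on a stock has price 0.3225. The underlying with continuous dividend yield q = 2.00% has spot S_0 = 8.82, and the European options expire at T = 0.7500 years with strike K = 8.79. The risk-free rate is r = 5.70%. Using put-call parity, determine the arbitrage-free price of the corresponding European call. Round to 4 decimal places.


Answer: Call price = 0.5890

Derivation:
Put-call parity: C - P = S_0 * exp(-qT) - K * exp(-rT).
S_0 * exp(-qT) = 8.8200 * 0.98511194 = 8.68868731
K * exp(-rT) = 8.7900 * 0.95815090 = 8.42214639
C = P + S*exp(-qT) - K*exp(-rT)
C = 0.3225 + 8.68868731 - 8.42214639 = 0.5890


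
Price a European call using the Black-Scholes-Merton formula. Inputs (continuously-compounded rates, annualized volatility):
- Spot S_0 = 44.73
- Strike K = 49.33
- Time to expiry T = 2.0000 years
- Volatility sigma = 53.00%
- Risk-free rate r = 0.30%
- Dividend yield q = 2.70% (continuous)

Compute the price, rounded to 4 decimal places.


d1 = (ln(S/K) + (r - q + 0.5*sigma^2) * T) / (sigma * sqrt(T)) = 0.18012812
d2 = d1 - sigma * sqrt(T) = -0.56940507
exp(-rT) = 0.99401796; exp(-qT) = 0.94743211
C = S_0 * exp(-qT) * N(d1) - K * exp(-rT) * N(d2)
N(d1) = 0.57147401; N(d2) = 0.28454064
C = 44.7300 * 0.94743211 * 0.57147401 - 49.3300 * 0.99401796 * 0.28454064 = 10.2659

Answer: Price = 10.2659


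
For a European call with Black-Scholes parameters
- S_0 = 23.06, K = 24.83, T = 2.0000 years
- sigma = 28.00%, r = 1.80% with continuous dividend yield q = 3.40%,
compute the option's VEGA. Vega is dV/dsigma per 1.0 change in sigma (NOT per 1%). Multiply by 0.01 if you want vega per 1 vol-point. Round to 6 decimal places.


d1 = -0.0695820465; d2 = -0.4655618440
phi(d1) = 0.3979776768; exp(-qT) = 0.9342604736; exp(-rT) = 0.9646402935
Vega = S * exp(-qT) * phi(d1) * sqrt(T) = 23.0600 * 0.9342604736 * 0.3979776768 * 1.4142135624 = 12.125537

Answer: Vega = 12.125537


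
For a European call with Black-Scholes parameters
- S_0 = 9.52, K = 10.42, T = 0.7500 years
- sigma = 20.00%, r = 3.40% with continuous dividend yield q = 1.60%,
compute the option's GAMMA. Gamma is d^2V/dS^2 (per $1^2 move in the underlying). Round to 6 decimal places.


Answer: Gamma = 0.224299

Derivation:
d1 = -0.3569883011; d2 = -0.5301933819
phi(d1) = 0.3743145259; exp(-qT) = 0.9880717129; exp(-rT) = 0.9748223790
Gamma = exp(-qT) * phi(d1) / (S * sigma * sqrt(T)) = 0.9880717129 * 0.3743145259 / (9.5200 * 0.2000 * 0.8660254038) = 0.224299


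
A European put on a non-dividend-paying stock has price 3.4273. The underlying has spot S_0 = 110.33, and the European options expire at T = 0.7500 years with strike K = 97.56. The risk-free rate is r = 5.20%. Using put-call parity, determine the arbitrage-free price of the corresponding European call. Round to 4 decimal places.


Answer: Call price = 19.9289

Derivation:
Put-call parity: C - P = S_0 * exp(-qT) - K * exp(-rT).
S_0 * exp(-qT) = 110.3300 * 1.00000000 = 110.33000000
K * exp(-rT) = 97.5600 * 0.96175071 = 93.82839918
C = P + S*exp(-qT) - K*exp(-rT)
C = 3.4273 + 110.33000000 - 93.82839918 = 19.9289


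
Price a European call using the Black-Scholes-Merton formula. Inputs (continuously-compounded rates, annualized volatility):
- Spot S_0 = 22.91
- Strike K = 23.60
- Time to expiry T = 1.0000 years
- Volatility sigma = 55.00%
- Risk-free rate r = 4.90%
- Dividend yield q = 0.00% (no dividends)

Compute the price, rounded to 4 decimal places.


Answer: Price = 5.1389

Derivation:
d1 = (ln(S/K) + (r - q + 0.5*sigma^2) * T) / (sigma * sqrt(T)) = 0.31013961
d2 = d1 - sigma * sqrt(T) = -0.23986039
exp(-rT) = 0.95218113; exp(-qT) = 1.00000000
C = S_0 * exp(-qT) * N(d1) - K * exp(-rT) * N(d2)
N(d1) = 0.62177260; N(d2) = 0.40521924
C = 22.9100 * 1.00000000 * 0.62177260 - 23.6000 * 0.95218113 * 0.40521924 = 5.1389


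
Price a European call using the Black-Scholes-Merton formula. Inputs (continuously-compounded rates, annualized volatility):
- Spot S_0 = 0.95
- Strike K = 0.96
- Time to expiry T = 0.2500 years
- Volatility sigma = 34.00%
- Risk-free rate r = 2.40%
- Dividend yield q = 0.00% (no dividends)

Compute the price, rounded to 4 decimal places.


d1 = (ln(S/K) + (r - q + 0.5*sigma^2) * T) / (sigma * sqrt(T)) = 0.05869824
d2 = d1 - sigma * sqrt(T) = -0.11130176
exp(-rT) = 0.99401796; exp(-qT) = 1.00000000
C = S_0 * exp(-qT) * N(d1) - K * exp(-rT) * N(d2)
N(d1) = 0.52340377; N(d2) = 0.45568853
C = 0.9500 * 1.00000000 * 0.52340377 - 0.9600 * 0.99401796 * 0.45568853 = 0.0624

Answer: Price = 0.0624


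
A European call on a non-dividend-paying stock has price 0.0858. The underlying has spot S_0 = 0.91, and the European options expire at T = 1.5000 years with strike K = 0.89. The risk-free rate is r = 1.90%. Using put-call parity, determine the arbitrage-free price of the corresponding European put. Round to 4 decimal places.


Put-call parity: C - P = S_0 * exp(-qT) - K * exp(-rT).
S_0 * exp(-qT) = 0.9100 * 1.00000000 = 0.91000000
K * exp(-rT) = 0.8900 * 0.97190229 = 0.86499304
P = C - S*exp(-qT) + K*exp(-rT)
P = 0.0858 - 0.91000000 + 0.86499304 = 0.0408

Answer: Put price = 0.0408


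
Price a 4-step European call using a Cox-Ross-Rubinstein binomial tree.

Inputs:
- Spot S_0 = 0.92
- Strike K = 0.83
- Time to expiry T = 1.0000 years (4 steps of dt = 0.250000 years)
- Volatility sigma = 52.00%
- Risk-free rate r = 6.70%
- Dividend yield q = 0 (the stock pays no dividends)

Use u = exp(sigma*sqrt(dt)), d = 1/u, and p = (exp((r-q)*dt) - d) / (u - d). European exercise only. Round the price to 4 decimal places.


dt = T/N = 0.250000
u = exp(sigma*sqrt(dt)) = 1.296930; d = 1/u = 0.771052
p = (exp((r-q)*dt) - d) / (u - d) = 0.467483
Discount per step: exp(-r*dt) = 0.983390
Stock lattice S(k, i) with i counting down-moves:
  k=0: S(0,0) = 0.9200
  k=1: S(1,0) = 1.1932; S(1,1) = 0.7094
  k=2: S(2,0) = 1.5475; S(2,1) = 0.9200; S(2,2) = 0.5470
  k=3: S(3,0) = 2.0070; S(3,1) = 1.1932; S(3,2) = 0.7094; S(3,3) = 0.4217
  k=4: S(4,0) = 2.6029; S(4,1) = 1.5475; S(4,2) = 0.9200; S(4,3) = 0.5470; S(4,4) = 0.3252
Terminal payoffs V(N, i) = max(S_T - K, 0):
  V(4,0) = 1.772880; V(4,1) = 0.717465; V(4,2) = 0.090000; V(4,3) = 0.000000; V(4,4) = 0.000000
Backward induction: V(k, i) = exp(-r*dt) * [p * V(k+1, i) + (1-p) * V(k+1, i+1)].
  V(3,0) = exp(-r*dt) * [p*1.772880 + (1-p)*0.717465] = 1.190741
  V(3,1) = exp(-r*dt) * [p*0.717465 + (1-p)*0.090000] = 0.376962
  V(3,2) = exp(-r*dt) * [p*0.090000 + (1-p)*0.000000] = 0.041375
  V(3,3) = exp(-r*dt) * [p*0.000000 + (1-p)*0.000000] = 0.000000
  V(2,0) = exp(-r*dt) * [p*1.190741 + (1-p)*0.376962] = 0.744810
  V(2,1) = exp(-r*dt) * [p*0.376962 + (1-p)*0.041375] = 0.194963
  V(2,2) = exp(-r*dt) * [p*0.041375 + (1-p)*0.000000] = 0.019021
  V(1,0) = exp(-r*dt) * [p*0.744810 + (1-p)*0.194963] = 0.444499
  V(1,1) = exp(-r*dt) * [p*0.194963 + (1-p)*0.019021] = 0.099589
  V(0,0) = exp(-r*dt) * [p*0.444499 + (1-p)*0.099589] = 0.256496

Answer: Price = V(0,0) = 0.2565


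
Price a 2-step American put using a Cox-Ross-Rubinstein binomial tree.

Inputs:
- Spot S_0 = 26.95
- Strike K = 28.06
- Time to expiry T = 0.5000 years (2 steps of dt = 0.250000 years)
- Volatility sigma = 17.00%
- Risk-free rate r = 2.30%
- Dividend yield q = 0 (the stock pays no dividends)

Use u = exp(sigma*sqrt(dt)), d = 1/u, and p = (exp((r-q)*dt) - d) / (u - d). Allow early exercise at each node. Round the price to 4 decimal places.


Answer: Price = V(0,0) = 1.8762

Derivation:
dt = T/N = 0.250000
u = exp(sigma*sqrt(dt)) = 1.088717; d = 1/u = 0.918512
p = (exp((r-q)*dt) - d) / (u - d) = 0.512643
Discount per step: exp(-r*dt) = 0.994266
Stock lattice S(k, i) with i counting down-moves:
  k=0: S(0,0) = 26.9500
  k=1: S(1,0) = 29.3409; S(1,1) = 24.7539
  k=2: S(2,0) = 31.9440; S(2,1) = 26.9500; S(2,2) = 22.7368
Terminal payoffs V(N, i) = max(K - S_T, 0):
  V(2,0) = 0.000000; V(2,1) = 1.110000; V(2,2) = 5.323233
Backward induction: V(k, i) = exp(-r*dt) * [p * V(k+1, i) + (1-p) * V(k+1, i+1)]; then take max(V_cont, immediate exercise) for American.
  V(1,0) = exp(-r*dt) * [p*0.000000 + (1-p)*1.110000] = 0.537865; exercise = 0.000000; V(1,0) = max -> 0.537865
  V(1,1) = exp(-r*dt) * [p*1.110000 + (1-p)*5.323233] = 3.145212; exercise = 3.306094; V(1,1) = max -> 3.306094
  V(0,0) = exp(-r*dt) * [p*0.537865 + (1-p)*3.306094] = 1.876162; exercise = 1.110000; V(0,0) = max -> 1.876162


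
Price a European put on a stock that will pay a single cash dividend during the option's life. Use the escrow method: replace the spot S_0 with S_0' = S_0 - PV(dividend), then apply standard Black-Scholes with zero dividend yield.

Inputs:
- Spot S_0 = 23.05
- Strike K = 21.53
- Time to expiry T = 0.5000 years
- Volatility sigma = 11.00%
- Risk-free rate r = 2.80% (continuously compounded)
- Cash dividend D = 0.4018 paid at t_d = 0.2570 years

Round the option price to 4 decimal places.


Answer: Price = 0.1934

Derivation:
PV(D) = D * exp(-r * t_d) = 0.4018 * 0.99282983 = 0.39891903
S_0' = S_0 - PV(D) = 23.0500 - 0.39891903 = 22.65108097
d1 = (ln(S_0'/K) + (r + sigma^2/2)*T) / (sigma*sqrt(T)) = 0.87148037
d2 = d1 - sigma*sqrt(T) = 0.79369862
exp(-rT) = 0.98609754
N(-d1) = 0.19174596; N(-d2) = 0.21368545
P = K * exp(-rT) * N(-d2) - S_0' * N(-d1) = 21.5300 * 0.98609754 * 0.21368545 - 22.65108097 * 0.19174596 = 0.1934


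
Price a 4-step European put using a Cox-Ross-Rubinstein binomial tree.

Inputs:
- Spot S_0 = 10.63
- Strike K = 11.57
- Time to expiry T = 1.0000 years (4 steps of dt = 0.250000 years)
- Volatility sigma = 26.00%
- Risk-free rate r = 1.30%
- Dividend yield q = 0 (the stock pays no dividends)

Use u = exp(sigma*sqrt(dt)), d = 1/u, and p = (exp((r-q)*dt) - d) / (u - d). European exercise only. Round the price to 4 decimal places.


Answer: Price = V(0,0) = 1.6246

Derivation:
dt = T/N = 0.250000
u = exp(sigma*sqrt(dt)) = 1.138828; d = 1/u = 0.878095
p = (exp((r-q)*dt) - d) / (u - d) = 0.480031
Discount per step: exp(-r*dt) = 0.996755
Stock lattice S(k, i) with i counting down-moves:
  k=0: S(0,0) = 10.6300
  k=1: S(1,0) = 12.1057; S(1,1) = 9.3342
  k=2: S(2,0) = 13.7864; S(2,1) = 10.6300; S(2,2) = 8.1963
  k=3: S(3,0) = 15.7003; S(3,1) = 12.1057; S(3,2) = 9.3342; S(3,3) = 7.1971
  k=4: S(4,0) = 17.8800; S(4,1) = 13.7864; S(4,2) = 10.6300; S(4,3) = 8.1963; S(4,4) = 6.3198
Terminal payoffs V(N, i) = max(K - S_T, 0):
  V(4,0) = 0.000000; V(4,1) = 0.000000; V(4,2) = 0.940000; V(4,3) = 3.373722; V(4,4) = 5.250247
Backward induction: V(k, i) = exp(-r*dt) * [p * V(k+1, i) + (1-p) * V(k+1, i+1)].
  V(3,0) = exp(-r*dt) * [p*0.000000 + (1-p)*0.000000] = 0.000000
  V(3,1) = exp(-r*dt) * [p*0.000000 + (1-p)*0.940000] = 0.487185
  V(3,2) = exp(-r*dt) * [p*0.940000 + (1-p)*3.373722] = 2.198304
  V(3,3) = exp(-r*dt) * [p*3.373722 + (1-p)*5.250247] = 4.335344
  V(2,0) = exp(-r*dt) * [p*0.000000 + (1-p)*0.487185] = 0.252499
  V(2,1) = exp(-r*dt) * [p*0.487185 + (1-p)*2.198304] = 1.372447
  V(2,2) = exp(-r*dt) * [p*2.198304 + (1-p)*4.335344] = 3.298761
  V(1,0) = exp(-r*dt) * [p*0.252499 + (1-p)*1.372447] = 0.832128
  V(1,1) = exp(-r*dt) * [p*1.372447 + (1-p)*3.298761] = 2.366367
  V(0,0) = exp(-r*dt) * [p*0.832128 + (1-p)*2.366367] = 1.624597


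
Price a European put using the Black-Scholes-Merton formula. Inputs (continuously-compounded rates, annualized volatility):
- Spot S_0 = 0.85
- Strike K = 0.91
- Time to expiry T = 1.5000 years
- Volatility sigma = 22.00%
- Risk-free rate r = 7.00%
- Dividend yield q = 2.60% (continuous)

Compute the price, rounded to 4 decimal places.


Answer: Price = 0.0886

Derivation:
d1 = (ln(S/K) + (r - q + 0.5*sigma^2) * T) / (sigma * sqrt(T)) = 0.12652635
d2 = d1 - sigma * sqrt(T) = -0.14291752
exp(-rT) = 0.90032452; exp(-qT) = 0.96175071
P = K * exp(-rT) * N(-d2) - S_0 * exp(-qT) * N(-d1)
N(-d1) = 0.44965765; N(-d2) = 0.55682234
P = 0.9100 * 0.90032452 * 0.55682234 - 0.8500 * 0.96175071 * 0.44965765 = 0.0886


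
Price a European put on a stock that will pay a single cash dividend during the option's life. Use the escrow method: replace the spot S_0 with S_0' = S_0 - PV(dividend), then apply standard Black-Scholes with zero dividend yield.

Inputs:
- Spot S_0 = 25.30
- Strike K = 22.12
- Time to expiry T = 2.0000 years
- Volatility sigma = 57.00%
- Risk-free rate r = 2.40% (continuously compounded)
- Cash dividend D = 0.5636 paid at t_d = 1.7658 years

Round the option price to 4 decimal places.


Answer: Price = 5.4726

Derivation:
PV(D) = D * exp(-r * t_d) = 0.5636 * 0.95850625 = 0.54021412
S_0' = S_0 - PV(D) = 25.3000 - 0.54021412 = 24.75978588
d1 = (ln(S_0'/K) + (r + sigma^2/2)*T) / (sigma*sqrt(T)) = 0.60245327
d2 = d1 - sigma*sqrt(T) = -0.20364846
exp(-rT) = 0.95313379
N(-d1) = 0.27343623; N(-d2) = 0.58068589
P = K * exp(-rT) * N(-d2) - S_0' * N(-d1) = 22.1200 * 0.95313379 * 0.58068589 - 24.75978588 * 0.27343623 = 5.4726


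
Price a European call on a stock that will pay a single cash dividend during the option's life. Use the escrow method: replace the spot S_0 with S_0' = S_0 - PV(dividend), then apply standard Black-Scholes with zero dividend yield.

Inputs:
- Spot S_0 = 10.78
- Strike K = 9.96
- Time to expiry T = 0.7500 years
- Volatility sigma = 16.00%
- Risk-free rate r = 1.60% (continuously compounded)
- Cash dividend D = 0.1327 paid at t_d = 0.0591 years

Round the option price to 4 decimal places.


PV(D) = D * exp(-r * t_d) = 0.1327 * 0.99905485 = 0.13257458
S_0' = S_0 - PV(D) = 10.7800 - 0.13257458 = 10.64742542
d1 = (ln(S_0'/K) + (r + sigma^2/2)*T) / (sigma*sqrt(T)) = 0.63754659
d2 = d1 - sigma*sqrt(T) = 0.49898253
exp(-rT) = 0.98807171
N(d1) = 0.73811556; N(d2) = 0.69110415
C = S_0' * N(d1) - K * exp(-rT) * N(d2) = 10.64742542 * 0.73811556 - 9.9600 * 0.98807171 * 0.69110415 = 1.0577

Answer: Price = 1.0577


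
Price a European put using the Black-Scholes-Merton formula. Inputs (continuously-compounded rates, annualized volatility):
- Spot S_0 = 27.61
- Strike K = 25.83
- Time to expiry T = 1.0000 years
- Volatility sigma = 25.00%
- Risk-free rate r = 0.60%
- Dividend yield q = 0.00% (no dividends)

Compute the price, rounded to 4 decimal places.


Answer: Price = 1.7935

Derivation:
d1 = (ln(S/K) + (r - q + 0.5*sigma^2) * T) / (sigma * sqrt(T)) = 0.41556568
d2 = d1 - sigma * sqrt(T) = 0.16556568
exp(-rT) = 0.99401796; exp(-qT) = 1.00000000
P = K * exp(-rT) * N(-d2) - S_0 * exp(-qT) * N(-d1)
N(-d1) = 0.33886392; N(-d2) = 0.43424938
P = 25.8300 * 0.99401796 * 0.43424938 - 27.6100 * 1.00000000 * 0.33886392 = 1.7935


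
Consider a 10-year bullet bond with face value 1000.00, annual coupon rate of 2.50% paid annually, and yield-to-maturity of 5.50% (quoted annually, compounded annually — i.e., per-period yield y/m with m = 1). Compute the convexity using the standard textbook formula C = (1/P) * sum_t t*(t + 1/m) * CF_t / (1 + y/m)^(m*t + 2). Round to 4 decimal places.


Answer: Convexity = 83.2529

Derivation:
Coupon per period c = face * coupon_rate / m = 25.000000
Periods per year m = 1; per-period yield y/m = 0.055000
Number of cashflows N = 10
Cashflows (t years, CF_t, discount factor 1/(1+y/m)^(m*t), PV):
  t = 1.0000: CF_t = 25.000000, DF = 0.947867, PV = 23.696682
  t = 2.0000: CF_t = 25.000000, DF = 0.898452, PV = 22.461310
  t = 3.0000: CF_t = 25.000000, DF = 0.851614, PV = 21.290342
  t = 4.0000: CF_t = 25.000000, DF = 0.807217, PV = 20.180419
  t = 5.0000: CF_t = 25.000000, DF = 0.765134, PV = 19.128359
  t = 6.0000: CF_t = 25.000000, DF = 0.725246, PV = 18.131146
  t = 7.0000: CF_t = 25.000000, DF = 0.687437, PV = 17.185920
  t = 8.0000: CF_t = 25.000000, DF = 0.651599, PV = 16.289972
  t = 9.0000: CF_t = 25.000000, DF = 0.617629, PV = 15.440732
  t = 10.0000: CF_t = 1025.000000, DF = 0.585431, PV = 600.066344
Price P = sum_t PV_t = 773.871225
Convexity numerator sum_t t*(t + 1/m) * CF_t / (1+y/m)^(m*t + 2):
  t = 1.0000: term = 42.580683
  t = 2.0000: term = 121.082511
  t = 3.0000: term = 229.540306
  t = 4.0000: term = 362.622917
  t = 5.0000: term = 515.577606
  t = 6.0000: term = 684.178814
  t = 7.0000: term = 864.680966
  t = 8.0000: term = 1053.775043
  t = 9.0000: term = 1248.548629
  t = 10.0000: term = 59304.416191
Convexity = (1/P) * sum = 64427.003666 / 773.871225 = 83.252874


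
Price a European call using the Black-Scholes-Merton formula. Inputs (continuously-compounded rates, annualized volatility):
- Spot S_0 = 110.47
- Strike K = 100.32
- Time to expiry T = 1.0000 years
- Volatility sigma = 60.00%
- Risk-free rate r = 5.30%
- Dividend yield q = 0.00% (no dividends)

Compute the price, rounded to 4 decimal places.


d1 = (ln(S/K) + (r - q + 0.5*sigma^2) * T) / (sigma * sqrt(T)) = 0.54896486
d2 = d1 - sigma * sqrt(T) = -0.05103514
exp(-rT) = 0.94838001; exp(-qT) = 1.00000000
C = S_0 * exp(-qT) * N(d1) - K * exp(-rT) * N(d2)
N(d1) = 0.70848522; N(d2) = 0.47964876
C = 110.4700 * 1.00000000 * 0.70848522 - 100.3200 * 0.94838001 * 0.47964876 = 32.6319

Answer: Price = 32.6319


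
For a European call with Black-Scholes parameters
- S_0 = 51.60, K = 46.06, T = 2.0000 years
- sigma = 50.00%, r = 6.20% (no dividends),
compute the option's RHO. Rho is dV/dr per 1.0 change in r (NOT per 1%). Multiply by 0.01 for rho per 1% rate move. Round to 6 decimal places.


d1 = 0.6895376923; d2 = -0.0175690889
phi(d1) = 0.3145319407; exp(-qT) = 1.0000000000; exp(-rT) = 0.8833798409
N(d2) = 0.4929913082
Rho = K*T*exp(-rT)*N(d2) = 46.0600 * 2.0000 * 0.8833798409 * 0.4929913082 = 40.118130

Answer: Rho = 40.118130


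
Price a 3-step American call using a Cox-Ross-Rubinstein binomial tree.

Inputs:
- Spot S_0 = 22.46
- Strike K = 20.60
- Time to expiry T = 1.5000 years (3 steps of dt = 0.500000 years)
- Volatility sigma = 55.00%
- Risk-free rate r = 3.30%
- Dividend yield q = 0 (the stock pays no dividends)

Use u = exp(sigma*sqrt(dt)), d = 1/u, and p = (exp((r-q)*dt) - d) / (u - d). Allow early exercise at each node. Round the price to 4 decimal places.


dt = T/N = 0.500000
u = exp(sigma*sqrt(dt)) = 1.475370; d = 1/u = 0.677796
p = (exp((r-q)*dt) - d) / (u - d) = 0.424839
Discount per step: exp(-r*dt) = 0.983635
Stock lattice S(k, i) with i counting down-moves:
  k=0: S(0,0) = 22.4600
  k=1: S(1,0) = 33.1368; S(1,1) = 15.2233
  k=2: S(2,0) = 48.8890; S(2,1) = 22.4600; S(2,2) = 10.3183
  k=3: S(3,0) = 72.1294; S(3,1) = 33.1368; S(3,2) = 15.2233; S(3,3) = 6.9937
Terminal payoffs V(N, i) = max(S_T - K, 0):
  V(3,0) = 51.529430; V(3,1) = 12.536808; V(3,2) = 0.000000; V(3,3) = 0.000000
Backward induction: V(k, i) = exp(-r*dt) * [p * V(k+1, i) + (1-p) * V(k+1, i+1)]; then take max(V_cont, immediate exercise) for American.
  V(2,0) = exp(-r*dt) * [p*51.529430 + (1-p)*12.536808] = 28.626159; exercise = 28.289048; V(2,0) = max -> 28.626159
  V(2,1) = exp(-r*dt) * [p*12.536808 + (1-p)*0.000000] = 5.238970; exercise = 1.860000; V(2,1) = max -> 5.238970
  V(2,2) = exp(-r*dt) * [p*0.000000 + (1-p)*0.000000] = 0.000000; exercise = 0.000000; V(2,2) = max -> 0.000000
  V(1,0) = exp(-r*dt) * [p*28.626159 + (1-p)*5.238970] = 14.926440; exercise = 12.536808; V(1,0) = max -> 14.926440
  V(1,1) = exp(-r*dt) * [p*5.238970 + (1-p)*0.000000] = 2.189298; exercise = 0.000000; V(1,1) = max -> 2.189298
  V(0,0) = exp(-r*dt) * [p*14.926440 + (1-p)*2.189298] = 7.476157; exercise = 1.860000; V(0,0) = max -> 7.476157

Answer: Price = V(0,0) = 7.4762


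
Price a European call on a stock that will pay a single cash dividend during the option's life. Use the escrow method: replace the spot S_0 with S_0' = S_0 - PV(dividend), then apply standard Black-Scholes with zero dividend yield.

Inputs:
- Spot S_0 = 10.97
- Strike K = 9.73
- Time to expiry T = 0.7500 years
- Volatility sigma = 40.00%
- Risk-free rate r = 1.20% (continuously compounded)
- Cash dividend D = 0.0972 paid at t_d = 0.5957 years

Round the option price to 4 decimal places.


PV(D) = D * exp(-r * t_d) = 0.0972 * 0.99287709 = 0.09650765
S_0' = S_0 - PV(D) = 10.9700 - 0.09650765 = 10.87349235
d1 = (ln(S_0'/K) + (r + sigma^2/2)*T) / (sigma*sqrt(T)) = 0.51994444
d2 = d1 - sigma*sqrt(T) = 0.17353428
exp(-rT) = 0.99104038
N(d1) = 0.69844885; N(d2) = 0.56888426
C = S_0' * N(d1) - K * exp(-rT) * N(d2) = 10.87349235 * 0.69844885 - 9.7300 * 0.99104038 * 0.56888426 = 2.1089

Answer: Price = 2.1089


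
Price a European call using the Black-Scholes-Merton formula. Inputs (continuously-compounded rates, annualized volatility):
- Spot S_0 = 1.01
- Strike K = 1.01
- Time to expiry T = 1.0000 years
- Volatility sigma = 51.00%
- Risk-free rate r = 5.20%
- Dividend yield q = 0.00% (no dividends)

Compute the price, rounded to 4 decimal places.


d1 = (ln(S/K) + (r - q + 0.5*sigma^2) * T) / (sigma * sqrt(T)) = 0.35696078
d2 = d1 - sigma * sqrt(T) = -0.15303922
exp(-rT) = 0.94932887; exp(-qT) = 1.00000000
C = S_0 * exp(-qT) * N(d1) - K * exp(-rT) * N(d2)
N(d1) = 0.63943942; N(d2) = 0.43918367
C = 1.0100 * 1.00000000 * 0.63943942 - 1.0100 * 0.94932887 * 0.43918367 = 0.2247

Answer: Price = 0.2247


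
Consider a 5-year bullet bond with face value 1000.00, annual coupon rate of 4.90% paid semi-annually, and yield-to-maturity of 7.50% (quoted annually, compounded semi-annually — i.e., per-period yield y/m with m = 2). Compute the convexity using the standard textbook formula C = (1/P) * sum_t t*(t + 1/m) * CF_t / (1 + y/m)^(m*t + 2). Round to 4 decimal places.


Coupon per period c = face * coupon_rate / m = 24.500000
Periods per year m = 2; per-period yield y/m = 0.037500
Number of cashflows N = 10
Cashflows (t years, CF_t, discount factor 1/(1+y/m)^(m*t), PV):
  t = 0.5000: CF_t = 24.500000, DF = 0.963855, PV = 23.614458
  t = 1.0000: CF_t = 24.500000, DF = 0.929017, PV = 22.760923
  t = 1.5000: CF_t = 24.500000, DF = 0.895438, PV = 21.938239
  t = 2.0000: CF_t = 24.500000, DF = 0.863073, PV = 21.145291
  t = 2.5000: CF_t = 24.500000, DF = 0.831878, PV = 20.381003
  t = 3.0000: CF_t = 24.500000, DF = 0.801810, PV = 19.644340
  t = 3.5000: CF_t = 24.500000, DF = 0.772829, PV = 18.934304
  t = 4.0000: CF_t = 24.500000, DF = 0.744895, PV = 18.249932
  t = 4.5000: CF_t = 24.500000, DF = 0.717971, PV = 17.590296
  t = 5.0000: CF_t = 1024.500000, DF = 0.692020, PV = 708.974980
Price P = sum_t PV_t = 893.233766
Convexity numerator sum_t t*(t + 1/m) * CF_t / (1+y/m)^(m*t + 2):
  t = 0.5000: term = 10.969120
  t = 1.0000: term = 31.717936
  t = 1.5000: term = 61.143010
  t = 2.0000: term = 98.221702
  t = 2.5000: term = 142.007280
  t = 3.0000: term = 191.624282
  t = 3.5000: term = 246.264137
  t = 4.0000: term = 305.181031
  t = 4.5000: term = 367.687989
  t = 5.0000: term = 18112.875082
Convexity = (1/P) * sum = 19567.691569 / 893.233766 = 21.906574

Answer: Convexity = 21.9066


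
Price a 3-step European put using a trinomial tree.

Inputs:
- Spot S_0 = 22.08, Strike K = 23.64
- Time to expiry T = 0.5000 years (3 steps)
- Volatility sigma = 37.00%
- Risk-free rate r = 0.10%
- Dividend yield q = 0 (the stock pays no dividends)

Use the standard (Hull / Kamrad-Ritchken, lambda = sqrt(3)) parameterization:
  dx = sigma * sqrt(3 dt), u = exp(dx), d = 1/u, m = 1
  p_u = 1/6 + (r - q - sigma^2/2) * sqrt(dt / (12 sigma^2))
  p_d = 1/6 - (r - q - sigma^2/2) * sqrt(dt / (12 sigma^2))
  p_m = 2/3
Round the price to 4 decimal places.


Answer: Price = V(0,0) = 3.2377

Derivation:
dt = T/N = 0.166667; dx = sigma*sqrt(3*dt) = 0.261630
u = exp(dx) = 1.299045; d = 1/u = 0.769796
p_u = 0.145183, p_m = 0.666667, p_d = 0.188151
Discount per step: exp(-r*dt) = 0.999833
Stock lattice S(k, j) with j the centered position index:
  k=0: S(0,+0) = 22.0800
  k=1: S(1,-1) = 16.9971; S(1,+0) = 22.0800; S(1,+1) = 28.6829
  k=2: S(2,-2) = 13.0843; S(2,-1) = 16.9971; S(2,+0) = 22.0800; S(2,+1) = 28.6829; S(2,+2) = 37.2604
  k=3: S(3,-3) = 10.0722; S(3,-2) = 13.0843; S(3,-1) = 16.9971; S(3,+0) = 22.0800; S(3,+1) = 28.6829; S(3,+2) = 37.2604; S(3,+3) = 48.4029
Terminal payoffs V(N, j) = max(K - S_T, 0):
  V(3,-3) = 13.567754; V(3,-2) = 10.555698; V(3,-1) = 6.642900; V(3,+0) = 1.560000; V(3,+1) = 0.000000; V(3,+2) = 0.000000; V(3,+3) = 0.000000
Backward induction: V(k, j) = exp(-r*dt) * [p_u * V(k+1, j+1) + p_m * V(k+1, j) + p_d * V(k+1, j-1)]
  V(2,-2) = exp(-r*dt) * [p_u*6.642900 + p_m*10.555698 + p_d*13.567754] = 10.552589
  V(2,-1) = exp(-r*dt) * [p_u*1.560000 + p_m*6.642900 + p_d*10.555698] = 6.640040
  V(2,+0) = exp(-r*dt) * [p_u*0.000000 + p_m*1.560000 + p_d*6.642900] = 2.289484
  V(2,+1) = exp(-r*dt) * [p_u*0.000000 + p_m*0.000000 + p_d*1.560000] = 0.293466
  V(2,+2) = exp(-r*dt) * [p_u*0.000000 + p_m*0.000000 + p_d*0.000000] = 0.000000
  V(1,-1) = exp(-r*dt) * [p_u*2.289484 + p_m*6.640040 + p_d*10.552589] = 6.743439
  V(1,+0) = exp(-r*dt) * [p_u*0.293466 + p_m*2.289484 + p_d*6.640040] = 2.817787
  V(1,+1) = exp(-r*dt) * [p_u*0.000000 + p_m*0.293466 + p_d*2.289484] = 0.626307
  V(0,+0) = exp(-r*dt) * [p_u*0.626307 + p_m*2.817787 + p_d*6.743439] = 3.237696


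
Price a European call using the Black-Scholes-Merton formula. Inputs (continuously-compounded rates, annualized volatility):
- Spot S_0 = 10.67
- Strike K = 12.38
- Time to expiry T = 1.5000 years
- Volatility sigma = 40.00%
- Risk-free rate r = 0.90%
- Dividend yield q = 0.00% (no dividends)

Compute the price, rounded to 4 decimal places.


Answer: Price = 1.5240

Derivation:
d1 = (ln(S/K) + (r - q + 0.5*sigma^2) * T) / (sigma * sqrt(T)) = -0.03091706
d2 = d1 - sigma * sqrt(T) = -0.52081500
exp(-rT) = 0.98659072; exp(-qT) = 1.00000000
C = S_0 * exp(-qT) * N(d1) - K * exp(-rT) * N(d2)
N(d1) = 0.48766784; N(d2) = 0.30124783
C = 10.6700 * 1.00000000 * 0.48766784 - 12.3800 * 0.98659072 * 0.30124783 = 1.5240


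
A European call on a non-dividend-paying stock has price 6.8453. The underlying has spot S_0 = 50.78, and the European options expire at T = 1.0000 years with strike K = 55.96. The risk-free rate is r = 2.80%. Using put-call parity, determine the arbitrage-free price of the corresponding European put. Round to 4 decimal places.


Answer: Put price = 10.4802

Derivation:
Put-call parity: C - P = S_0 * exp(-qT) - K * exp(-rT).
S_0 * exp(-qT) = 50.7800 * 1.00000000 = 50.78000000
K * exp(-rT) = 55.9600 * 0.97238837 = 54.41485301
P = C - S*exp(-qT) + K*exp(-rT)
P = 6.8453 - 50.78000000 + 54.41485301 = 10.4802


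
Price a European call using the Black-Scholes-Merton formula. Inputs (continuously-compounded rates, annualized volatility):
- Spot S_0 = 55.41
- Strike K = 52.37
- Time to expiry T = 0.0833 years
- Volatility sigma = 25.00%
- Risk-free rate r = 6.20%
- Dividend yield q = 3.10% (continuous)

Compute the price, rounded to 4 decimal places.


Answer: Price = 3.6177

Derivation:
d1 = (ln(S/K) + (r - q + 0.5*sigma^2) * T) / (sigma * sqrt(T)) = 0.85388616
d2 = d1 - sigma * sqrt(T) = 0.78173181
exp(-rT) = 0.99484871; exp(-qT) = 0.99742103
C = S_0 * exp(-qT) * N(d1) - K * exp(-rT) * N(d2)
N(d1) = 0.80341597; N(d2) = 0.78281390
C = 55.4100 * 0.99742103 * 0.80341597 - 52.3700 * 0.99484871 * 0.78281390 = 3.6177


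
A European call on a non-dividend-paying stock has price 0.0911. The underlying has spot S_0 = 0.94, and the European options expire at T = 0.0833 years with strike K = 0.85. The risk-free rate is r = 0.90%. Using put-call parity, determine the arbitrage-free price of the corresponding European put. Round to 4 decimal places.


Put-call parity: C - P = S_0 * exp(-qT) - K * exp(-rT).
S_0 * exp(-qT) = 0.9400 * 1.00000000 = 0.94000000
K * exp(-rT) = 0.8500 * 0.99925058 = 0.84936299
P = C - S*exp(-qT) + K*exp(-rT)
P = 0.0911 - 0.94000000 + 0.84936299 = 0.0005

Answer: Put price = 0.0005


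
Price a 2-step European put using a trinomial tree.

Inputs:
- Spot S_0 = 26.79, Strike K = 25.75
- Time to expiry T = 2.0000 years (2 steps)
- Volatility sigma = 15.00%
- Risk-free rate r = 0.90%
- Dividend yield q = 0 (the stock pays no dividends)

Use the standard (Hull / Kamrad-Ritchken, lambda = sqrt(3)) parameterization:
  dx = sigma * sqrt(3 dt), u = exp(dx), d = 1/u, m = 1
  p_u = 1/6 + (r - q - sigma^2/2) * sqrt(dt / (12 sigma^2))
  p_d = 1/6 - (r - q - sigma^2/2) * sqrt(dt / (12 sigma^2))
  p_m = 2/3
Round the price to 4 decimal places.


Answer: Price = V(0,0) = 1.4216

Derivation:
dt = T/N = 1.000000; dx = sigma*sqrt(3*dt) = 0.259808
u = exp(dx) = 1.296681; d = 1/u = 0.771200
p_u = 0.162337, p_m = 0.666667, p_d = 0.170997
Discount per step: exp(-r*dt) = 0.991040
Stock lattice S(k, j) with j the centered position index:
  k=0: S(0,+0) = 26.7900
  k=1: S(1,-1) = 20.6604; S(1,+0) = 26.7900; S(1,+1) = 34.7381
  k=2: S(2,-2) = 15.9333; S(2,-1) = 20.6604; S(2,+0) = 26.7900; S(2,+1) = 34.7381; S(2,+2) = 45.0442
Terminal payoffs V(N, j) = max(K - S_T, 0):
  V(2,-2) = 9.816665; V(2,-1) = 5.089554; V(2,+0) = 0.000000; V(2,+1) = 0.000000; V(2,+2) = 0.000000
Backward induction: V(k, j) = exp(-r*dt) * [p_u * V(k+1, j+1) + p_m * V(k+1, j) + p_d * V(k+1, j-1)]
  V(1,-1) = exp(-r*dt) * [p_u*0.000000 + p_m*5.089554 + p_d*9.816665] = 5.026214
  V(1,+0) = exp(-r*dt) * [p_u*0.000000 + p_m*0.000000 + p_d*5.089554] = 0.862500
  V(1,+1) = exp(-r*dt) * [p_u*0.000000 + p_m*0.000000 + p_d*0.000000] = 0.000000
  V(0,+0) = exp(-r*dt) * [p_u*0.000000 + p_m*0.862500 + p_d*5.026214] = 1.421614


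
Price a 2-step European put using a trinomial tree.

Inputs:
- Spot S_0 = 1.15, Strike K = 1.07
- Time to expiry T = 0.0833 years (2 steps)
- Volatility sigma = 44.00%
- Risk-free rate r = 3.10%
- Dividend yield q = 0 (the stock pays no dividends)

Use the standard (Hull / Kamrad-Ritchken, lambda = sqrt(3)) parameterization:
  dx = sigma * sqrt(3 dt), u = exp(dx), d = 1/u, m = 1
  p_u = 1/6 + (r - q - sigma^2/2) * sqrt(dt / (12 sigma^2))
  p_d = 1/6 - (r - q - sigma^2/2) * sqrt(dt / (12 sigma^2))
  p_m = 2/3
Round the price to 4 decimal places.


dt = T/N = 0.041650; dx = sigma*sqrt(3*dt) = 0.155532
u = exp(dx) = 1.168280; d = 1/u = 0.855959
p_u = 0.157856, p_m = 0.666667, p_d = 0.175477
Discount per step: exp(-r*dt) = 0.998710
Stock lattice S(k, j) with j the centered position index:
  k=0: S(0,+0) = 1.1500
  k=1: S(1,-1) = 0.9844; S(1,+0) = 1.1500; S(1,+1) = 1.3435
  k=2: S(2,-2) = 0.8426; S(2,-1) = 0.9844; S(2,+0) = 1.1500; S(2,+1) = 1.3435; S(2,+2) = 1.5696
Terminal payoffs V(N, j) = max(K - S_T, 0):
  V(2,-2) = 0.227434; V(2,-1) = 0.085647; V(2,+0) = 0.000000; V(2,+1) = 0.000000; V(2,+2) = 0.000000
Backward induction: V(k, j) = exp(-r*dt) * [p_u * V(k+1, j+1) + p_m * V(k+1, j) + p_d * V(k+1, j-1)]
  V(1,-1) = exp(-r*dt) * [p_u*0.000000 + p_m*0.085647 + p_d*0.227434] = 0.096882
  V(1,+0) = exp(-r*dt) * [p_u*0.000000 + p_m*0.000000 + p_d*0.085647] = 0.015010
  V(1,+1) = exp(-r*dt) * [p_u*0.000000 + p_m*0.000000 + p_d*0.000000] = 0.000000
  V(0,+0) = exp(-r*dt) * [p_u*0.000000 + p_m*0.015010 + p_d*0.096882] = 0.026972

Answer: Price = V(0,0) = 0.0270


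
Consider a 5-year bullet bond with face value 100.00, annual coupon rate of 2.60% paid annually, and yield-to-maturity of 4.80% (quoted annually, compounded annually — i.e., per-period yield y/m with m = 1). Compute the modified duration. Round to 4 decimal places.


Coupon per period c = face * coupon_rate / m = 2.600000
Periods per year m = 1; per-period yield y/m = 0.048000
Number of cashflows N = 5
Cashflows (t years, CF_t, discount factor 1/(1+y/m)^(m*t), PV):
  t = 1.0000: CF_t = 2.600000, DF = 0.954198, PV = 2.480916
  t = 2.0000: CF_t = 2.600000, DF = 0.910495, PV = 2.367286
  t = 3.0000: CF_t = 2.600000, DF = 0.868793, PV = 2.258861
  t = 4.0000: CF_t = 2.600000, DF = 0.829001, PV = 2.155402
  t = 5.0000: CF_t = 102.600000, DF = 0.791031, PV = 81.159796
Price P = sum_t PV_t = 90.422261
First compute Macaulay numerator sum_t t * PV_t:
  t * PV_t at t = 1.0000: 2.480916
  t * PV_t at t = 2.0000: 4.734573
  t * PV_t at t = 3.0000: 6.776583
  t * PV_t at t = 4.0000: 8.621607
  t * PV_t at t = 5.0000: 405.798981
Macaulay duration D = 428.412659 / 90.422261 = 4.737911
Modified duration = D / (1 + y/m) = 4.737911 / (1 + 0.048000) = 4.520908

Answer: Modified duration = 4.5209


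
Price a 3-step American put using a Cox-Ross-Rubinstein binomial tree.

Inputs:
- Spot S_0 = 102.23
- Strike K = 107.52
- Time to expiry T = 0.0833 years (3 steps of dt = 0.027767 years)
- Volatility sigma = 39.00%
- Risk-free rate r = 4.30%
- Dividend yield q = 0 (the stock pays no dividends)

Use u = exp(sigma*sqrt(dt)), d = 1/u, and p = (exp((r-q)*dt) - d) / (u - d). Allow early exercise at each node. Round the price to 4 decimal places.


dt = T/N = 0.027767
u = exp(sigma*sqrt(dt)) = 1.067145; d = 1/u = 0.937080
p = (exp((r-q)*dt) - d) / (u - d) = 0.492944
Discount per step: exp(-r*dt) = 0.998807
Stock lattice S(k, i) with i counting down-moves:
  k=0: S(0,0) = 102.2300
  k=1: S(1,0) = 109.0942; S(1,1) = 95.7977
  k=2: S(2,0) = 116.4194; S(2,1) = 102.2300; S(2,2) = 89.7700
  k=3: S(3,0) = 124.2364; S(3,1) = 109.0942; S(3,2) = 95.7977; S(3,3) = 84.1217
Terminal payoffs V(N, i) = max(K - S_T, 0):
  V(3,0) = 0.000000; V(3,1) = 0.000000; V(3,2) = 11.722348; V(3,3) = 23.398332
Backward induction: V(k, i) = exp(-r*dt) * [p * V(k+1, i) + (1-p) * V(k+1, i+1)]; then take max(V_cont, immediate exercise) for American.
  V(2,0) = exp(-r*dt) * [p*0.000000 + (1-p)*0.000000] = 0.000000; exercise = 0.000000; V(2,0) = max -> 0.000000
  V(2,1) = exp(-r*dt) * [p*0.000000 + (1-p)*11.722348] = 5.936792; exercise = 5.290000; V(2,1) = max -> 5.936792
  V(2,2) = exp(-r*dt) * [p*11.722348 + (1-p)*23.398332] = 17.621671; exercise = 17.749970; V(2,2) = max -> 17.749970
  V(1,0) = exp(-r*dt) * [p*0.000000 + (1-p)*5.936792] = 3.006693; exercise = 0.000000; V(1,0) = max -> 3.006693
  V(1,1) = exp(-r*dt) * [p*5.936792 + (1-p)*17.749970] = 11.912501; exercise = 11.722348; V(1,1) = max -> 11.912501
  V(0,0) = exp(-r*dt) * [p*3.006693 + (1-p)*11.912501] = 7.513459; exercise = 5.290000; V(0,0) = max -> 7.513459

Answer: Price = V(0,0) = 7.5135


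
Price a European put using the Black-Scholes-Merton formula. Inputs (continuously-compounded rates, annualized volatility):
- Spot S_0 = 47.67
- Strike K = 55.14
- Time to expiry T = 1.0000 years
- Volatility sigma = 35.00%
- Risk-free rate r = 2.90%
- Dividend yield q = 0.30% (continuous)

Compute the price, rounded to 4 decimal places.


d1 = (ln(S/K) + (r - q + 0.5*sigma^2) * T) / (sigma * sqrt(T)) = -0.16663753
d2 = d1 - sigma * sqrt(T) = -0.51663753
exp(-rT) = 0.97141646; exp(-qT) = 0.99700450
P = K * exp(-rT) * N(-d2) - S_0 * exp(-qT) * N(-d1)
N(-d1) = 0.56617237; N(-d2) = 0.69729539
P = 55.1400 * 0.97141646 * 0.69729539 - 47.6700 * 0.99700450 * 0.56617237 = 10.4413

Answer: Price = 10.4413


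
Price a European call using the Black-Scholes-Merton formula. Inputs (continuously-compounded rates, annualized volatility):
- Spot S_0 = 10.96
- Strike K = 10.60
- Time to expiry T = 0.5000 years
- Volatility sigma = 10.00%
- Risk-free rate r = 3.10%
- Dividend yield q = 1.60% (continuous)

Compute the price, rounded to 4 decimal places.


d1 = (ln(S/K) + (r - q + 0.5*sigma^2) * T) / (sigma * sqrt(T)) = 0.61374437
d2 = d1 - sigma * sqrt(T) = 0.54303369
exp(-rT) = 0.98461951; exp(-qT) = 0.99203191
C = S_0 * exp(-qT) * N(d1) - K * exp(-rT) * N(d2)
N(d1) = 0.73030787; N(d2) = 0.70644670
C = 10.9600 * 0.99203191 * 0.73030787 - 10.6000 * 0.98461951 * 0.70644670 = 0.5672

Answer: Price = 0.5672


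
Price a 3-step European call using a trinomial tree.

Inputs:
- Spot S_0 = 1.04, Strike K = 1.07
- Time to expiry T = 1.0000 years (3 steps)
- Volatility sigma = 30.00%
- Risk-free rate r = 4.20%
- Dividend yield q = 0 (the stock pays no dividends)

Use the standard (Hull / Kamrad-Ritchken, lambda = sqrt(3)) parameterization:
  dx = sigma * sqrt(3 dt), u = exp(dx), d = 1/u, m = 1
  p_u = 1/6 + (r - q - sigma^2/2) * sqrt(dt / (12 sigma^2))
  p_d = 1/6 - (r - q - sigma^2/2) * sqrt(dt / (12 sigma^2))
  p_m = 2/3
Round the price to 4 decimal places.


dt = T/N = 0.333333; dx = sigma*sqrt(3*dt) = 0.300000
u = exp(dx) = 1.349859; d = 1/u = 0.740818
p_u = 0.165000, p_m = 0.666667, p_d = 0.168333
Discount per step: exp(-r*dt) = 0.986098
Stock lattice S(k, j) with j the centered position index:
  k=0: S(0,+0) = 1.0400
  k=1: S(1,-1) = 0.7705; S(1,+0) = 1.0400; S(1,+1) = 1.4039
  k=2: S(2,-2) = 0.5708; S(2,-1) = 0.7705; S(2,+0) = 1.0400; S(2,+1) = 1.4039; S(2,+2) = 1.8950
  k=3: S(3,-3) = 0.4228; S(3,-2) = 0.5708; S(3,-1) = 0.7705; S(3,+0) = 1.0400; S(3,+1) = 1.4039; S(3,+2) = 1.8950; S(3,+3) = 2.5580
Terminal payoffs V(N, j) = max(S_T - K, 0):
  V(3,-3) = 0.000000; V(3,-2) = 0.000000; V(3,-1) = 0.000000; V(3,+0) = 0.000000; V(3,+1) = 0.333853; V(3,+2) = 0.825004; V(3,+3) = 1.487987
Backward induction: V(k, j) = exp(-r*dt) * [p_u * V(k+1, j+1) + p_m * V(k+1, j) + p_d * V(k+1, j-1)]
  V(2,-2) = exp(-r*dt) * [p_u*0.000000 + p_m*0.000000 + p_d*0.000000] = 0.000000
  V(2,-1) = exp(-r*dt) * [p_u*0.000000 + p_m*0.000000 + p_d*0.000000] = 0.000000
  V(2,+0) = exp(-r*dt) * [p_u*0.333853 + p_m*0.000000 + p_d*0.000000] = 0.054320
  V(2,+1) = exp(-r*dt) * [p_u*0.825004 + p_m*0.333853 + p_d*0.000000] = 0.353708
  V(2,+2) = exp(-r*dt) * [p_u*1.487987 + p_m*0.825004 + p_d*0.333853] = 0.839878
  V(1,-1) = exp(-r*dt) * [p_u*0.054320 + p_m*0.000000 + p_d*0.000000] = 0.008838
  V(1,+0) = exp(-r*dt) * [p_u*0.353708 + p_m*0.054320 + p_d*0.000000] = 0.093260
  V(1,+1) = exp(-r*dt) * [p_u*0.839878 + p_m*0.353708 + p_d*0.054320] = 0.378197
  V(0,+0) = exp(-r*dt) * [p_u*0.378197 + p_m*0.093260 + p_d*0.008838] = 0.124311

Answer: Price = V(0,0) = 0.1243


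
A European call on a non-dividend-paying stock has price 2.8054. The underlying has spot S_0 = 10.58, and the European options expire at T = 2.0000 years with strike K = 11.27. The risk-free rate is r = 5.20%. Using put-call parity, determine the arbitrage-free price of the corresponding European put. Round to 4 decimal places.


Answer: Put price = 2.3822

Derivation:
Put-call parity: C - P = S_0 * exp(-qT) - K * exp(-rT).
S_0 * exp(-qT) = 10.5800 * 1.00000000 = 10.58000000
K * exp(-rT) = 11.2700 * 0.90122530 = 10.15680910
P = C - S*exp(-qT) + K*exp(-rT)
P = 2.8054 - 10.58000000 + 10.15680910 = 2.3822
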